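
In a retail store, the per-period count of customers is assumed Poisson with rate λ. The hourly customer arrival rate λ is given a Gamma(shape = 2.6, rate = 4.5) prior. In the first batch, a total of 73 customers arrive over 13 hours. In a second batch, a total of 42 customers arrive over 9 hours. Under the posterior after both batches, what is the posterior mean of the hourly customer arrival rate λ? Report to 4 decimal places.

With a Gamma(shape α, rate β) prior, the Poisson likelihood is conjugate: the posterior is Gamma(α + ΣXᵢ, β + n).
After batch 1: Gamma(α+S, β+n) = Gamma(2.6+73, 4.5+13) = Gamma(75.6, 17.5).
After batch 2: Gamma(α+S, β+n) = Gamma(75.6+42, 17.5+9) = Gamma(117.6, 26.5).
Posterior mean = α/β = 117.6/26.5 = 4.4377.

4.4377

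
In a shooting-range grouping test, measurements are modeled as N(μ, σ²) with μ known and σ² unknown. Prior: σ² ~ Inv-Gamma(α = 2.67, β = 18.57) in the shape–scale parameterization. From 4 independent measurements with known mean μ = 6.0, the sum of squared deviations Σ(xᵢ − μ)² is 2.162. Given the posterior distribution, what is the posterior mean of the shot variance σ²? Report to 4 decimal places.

5.3545

With known mean μ and an Inverse-Gamma(α, β) prior on σ², the Normal likelihood is conjugate: posterior is Inv-Gamma(α + n/2, β + Σ(xᵢ−μ)²/2).
Posterior: Inv-Gamma(2.67 + 4/2, 18.57 + 2.162/2) = Inv-Gamma(4.67, 19.6510).
E[σ²|data] = β/(α−1) = 19.6510/3.67 = 5.3545.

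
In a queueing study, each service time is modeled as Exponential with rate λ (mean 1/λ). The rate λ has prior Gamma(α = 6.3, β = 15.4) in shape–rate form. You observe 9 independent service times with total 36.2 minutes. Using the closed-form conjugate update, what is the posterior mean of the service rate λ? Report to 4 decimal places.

0.2965

With a Gamma(shape α, rate β) prior on the exponential rate λ, the posterior after n observations with total T = Σxᵢ is Gamma(α+n, β+T).
Posterior: Gamma(6.3+9, 15.4+36.2) = Gamma(15.3, 51.6).
Posterior mean of λ = α/β = 15.3/51.6 = 0.2965.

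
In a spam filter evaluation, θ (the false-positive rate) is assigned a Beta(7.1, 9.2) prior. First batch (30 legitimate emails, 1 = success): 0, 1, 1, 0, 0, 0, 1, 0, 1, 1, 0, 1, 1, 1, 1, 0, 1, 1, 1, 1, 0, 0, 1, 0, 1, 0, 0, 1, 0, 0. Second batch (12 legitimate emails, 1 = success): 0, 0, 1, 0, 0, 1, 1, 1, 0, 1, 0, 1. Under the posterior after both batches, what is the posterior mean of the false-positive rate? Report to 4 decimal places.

The Beta prior is conjugate to a Binomial/Bernoulli likelihood; the update adds successes to α and failures to β.
After batch 1: Beta(7.1+16, 9.2+14) = Beta(23.1, 23.2).
After batch 2: Beta(23.1+6, 23.2+6) = Beta(29.1, 29.2).
Posterior mean = α/(α+β) = 29.1/58.3 = 0.4991.

0.4991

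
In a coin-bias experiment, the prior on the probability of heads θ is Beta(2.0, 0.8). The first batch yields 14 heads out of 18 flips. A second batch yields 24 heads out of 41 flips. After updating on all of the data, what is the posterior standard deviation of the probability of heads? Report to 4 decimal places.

0.0603

The Beta prior is conjugate to a Binomial/Bernoulli likelihood; the update adds successes to α and failures to β.
After batch 1: Beta(2.0+14, 0.8+4) = Beta(16.0, 4.8).
After batch 2: Beta(16.0+24, 4.8+17) = Beta(40.0, 21.8).
Var = αβ/((α+β)²(α+β+1)) = 40.0·21.8/(61.8²·62.8) = 0.00363563; SD = √0.00363563 = 0.0603.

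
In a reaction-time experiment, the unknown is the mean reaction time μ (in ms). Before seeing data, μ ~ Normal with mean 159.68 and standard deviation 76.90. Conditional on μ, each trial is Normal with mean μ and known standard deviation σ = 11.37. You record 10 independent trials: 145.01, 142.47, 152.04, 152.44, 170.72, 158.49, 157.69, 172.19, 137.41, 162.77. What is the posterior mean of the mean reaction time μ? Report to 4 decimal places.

For Normal data with known variance σ², a Normal(μ₀, σ₀²) prior on μ is conjugate. Posterior precision = 1/σ₀² + n/σ²; posterior mean is the precision-weighted average of μ₀ and x̄.
Σxᵢ = 145.01 + 142.47 + 152.04 + 152.44 + 170.72 + 158.49 + 157.69 + 172.19 + 137.41 + 162.77 = 1551.23, so n·x̄ = 1551.23.
σ₀² = 76.90² = 5913.61, σ² = 11.37² = 129.2769; σ² + n·σ₀² = 129.2769 + 10·5913.61 = 59265.3769.
Posterior mean = (μ₀/σ₀² + n·x̄/σ²)/(1/σ₀² + n/σ²) = (σ²·μ₀ + σ₀²·n·x̄)/(σ² + n·σ₀²) = (129.2769·159.68 + 5913.61·1551.23)/59265.3769 = 9194012.175692/59265.3769 = 155.1329.

155.1329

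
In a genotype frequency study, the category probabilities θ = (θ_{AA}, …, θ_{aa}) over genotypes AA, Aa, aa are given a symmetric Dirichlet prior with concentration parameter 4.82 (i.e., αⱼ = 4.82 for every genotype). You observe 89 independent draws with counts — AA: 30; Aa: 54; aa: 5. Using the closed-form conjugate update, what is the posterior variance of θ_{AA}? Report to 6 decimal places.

The Dirichlet prior is conjugate to the Multinomial likelihood: each posterior αⱼ = prior αⱼ + observed count nⱼ.
Posterior concentration: (34.82, 58.82, 9.82), total = 103.46.
Var[θ_j] = α_j(Σα−α_j)/((Σα)²(Σα+1)) = 34.82·68.64/(103.46²·104.46) = 0.002138.

0.002138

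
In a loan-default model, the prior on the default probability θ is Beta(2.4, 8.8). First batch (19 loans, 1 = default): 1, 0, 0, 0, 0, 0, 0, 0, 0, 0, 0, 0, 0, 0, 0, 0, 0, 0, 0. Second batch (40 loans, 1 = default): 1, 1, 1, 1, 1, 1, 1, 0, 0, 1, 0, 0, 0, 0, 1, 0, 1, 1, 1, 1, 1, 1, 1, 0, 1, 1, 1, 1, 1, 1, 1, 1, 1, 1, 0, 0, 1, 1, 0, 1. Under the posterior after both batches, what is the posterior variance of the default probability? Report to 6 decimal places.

0.003490

The Beta prior is conjugate to a Binomial/Bernoulli likelihood; the update adds successes to α and failures to β.
After batch 1: Beta(2.4+1, 8.8+18) = Beta(3.4, 26.8).
After batch 2: Beta(3.4+29, 26.8+11) = Beta(32.4, 37.8).
Var = αβ/((α+β)²(α+β+1)) = 32.4·37.8/(70.2²·71.2) = 0.003490.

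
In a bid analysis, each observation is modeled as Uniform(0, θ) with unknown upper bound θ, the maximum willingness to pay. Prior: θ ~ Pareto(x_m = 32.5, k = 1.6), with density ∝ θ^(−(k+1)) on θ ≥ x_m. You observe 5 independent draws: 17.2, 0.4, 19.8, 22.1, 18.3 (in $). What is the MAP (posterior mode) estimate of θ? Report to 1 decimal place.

A Pareto(scale x_m, shape k) prior on the upper bound θ of Uniform(0, θ) is conjugate: posterior is Pareto(max(x_m, max xᵢ), k + n).
Sample maximum = 22.1; prior scale x_m = 32.5 → posterior scale = max = 32.5.
Posterior shape = 1.6 + 5 = 6.6.
The Pareto density is decreasing on [x_m, ∞), so the mode is x_m = 32.5.

32.5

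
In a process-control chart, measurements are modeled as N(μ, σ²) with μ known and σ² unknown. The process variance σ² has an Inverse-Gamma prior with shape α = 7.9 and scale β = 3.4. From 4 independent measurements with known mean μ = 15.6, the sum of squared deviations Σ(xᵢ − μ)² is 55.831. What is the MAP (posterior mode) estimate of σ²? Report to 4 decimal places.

2.8730

With known mean μ and an Inverse-Gamma(α, β) prior on σ², the Normal likelihood is conjugate: posterior is Inv-Gamma(α + n/2, β + Σ(xᵢ−μ)²/2).
Posterior: Inv-Gamma(7.9 + 4/2, 3.4 + 55.831/2) = Inv-Gamma(9.90, 31.3155).
Mode = β/(α+1) = 31.3155/10.90 = 2.8730.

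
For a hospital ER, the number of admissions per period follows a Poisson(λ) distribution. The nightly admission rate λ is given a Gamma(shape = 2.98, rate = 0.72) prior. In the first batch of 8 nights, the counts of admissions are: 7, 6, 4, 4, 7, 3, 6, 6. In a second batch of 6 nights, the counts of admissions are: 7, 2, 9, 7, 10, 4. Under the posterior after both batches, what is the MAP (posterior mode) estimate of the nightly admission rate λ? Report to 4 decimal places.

With a Gamma(shape α, rate β) prior, the Poisson likelihood is conjugate: the posterior is Gamma(α + ΣXᵢ, β + n).
Batch 1: sum of counts S = 43 over n = 8 nights.
After batch 1: Gamma(α+S, β+n) = Gamma(2.98+43, 0.72+8) = Gamma(45.98, 8.72).
Batch 2: sum of counts S = 39 over n = 6 nights.
After batch 2: Gamma(α+S, β+n) = Gamma(45.98+39, 8.72+6) = Gamma(84.98, 14.72).
Mode of Gamma(α,β) for α≥1 is (α−1)/β = 83.98/14.72 = 5.7052.

5.7052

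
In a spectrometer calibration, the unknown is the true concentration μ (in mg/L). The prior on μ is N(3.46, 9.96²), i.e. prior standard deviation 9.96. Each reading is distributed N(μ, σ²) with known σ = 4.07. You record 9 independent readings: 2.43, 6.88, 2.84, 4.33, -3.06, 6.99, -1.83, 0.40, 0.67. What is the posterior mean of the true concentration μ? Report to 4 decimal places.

2.2066

For Normal data with known variance σ², a Normal(μ₀, σ₀²) prior on μ is conjugate. Posterior precision = 1/σ₀² + n/σ²; posterior mean is the precision-weighted average of μ₀ and x̄.
Σxᵢ = 2.43 + 6.88 + 2.84 + 4.33 + (-3.06) + 6.99 + (-1.83) + 0.40 + 0.67 = 19.65, so n·x̄ = 19.65.
σ₀² = 9.96² = 99.2016, σ² = 4.07² = 16.5649; σ² + n·σ₀² = 16.5649 + 9·99.2016 = 909.3793.
Posterior mean = (μ₀/σ₀² + n·x̄/σ²)/(1/σ₀² + n/σ²) = (σ²·μ₀ + σ₀²·n·x̄)/(σ² + n·σ₀²) = (16.5649·3.46 + 99.2016·19.65)/909.3793 = 2006.625994/909.3793 = 2.2066.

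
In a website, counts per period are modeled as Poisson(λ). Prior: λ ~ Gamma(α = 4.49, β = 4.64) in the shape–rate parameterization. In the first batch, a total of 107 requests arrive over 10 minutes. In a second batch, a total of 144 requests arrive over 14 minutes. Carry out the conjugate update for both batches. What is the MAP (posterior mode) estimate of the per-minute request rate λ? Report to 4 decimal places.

8.8858

With a Gamma(shape α, rate β) prior, the Poisson likelihood is conjugate: the posterior is Gamma(α + ΣXᵢ, β + n).
After batch 1: Gamma(α+S, β+n) = Gamma(4.49+107, 4.64+10) = Gamma(111.49, 14.64).
After batch 2: Gamma(α+S, β+n) = Gamma(111.49+144, 14.64+14) = Gamma(255.49, 28.64).
Mode of Gamma(α,β) for α≥1 is (α−1)/β = 254.49/28.64 = 8.8858.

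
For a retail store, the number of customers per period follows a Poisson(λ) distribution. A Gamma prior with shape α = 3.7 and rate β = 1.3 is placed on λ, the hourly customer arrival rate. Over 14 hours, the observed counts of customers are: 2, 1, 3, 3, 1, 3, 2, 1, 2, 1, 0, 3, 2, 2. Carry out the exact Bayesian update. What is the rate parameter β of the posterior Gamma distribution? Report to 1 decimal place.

With a Gamma(shape α, rate β) prior, the Poisson likelihood is conjugate: the posterior is Gamma(α + ΣXᵢ, β + n).
Sum of counts S = 26 over n = 14 hours.
Posterior: Gamma(α+S, β+n) = Gamma(3.7+26, 1.3+14) = Gamma(29.7, 15.3).
Posterior β = 15.3.

15.3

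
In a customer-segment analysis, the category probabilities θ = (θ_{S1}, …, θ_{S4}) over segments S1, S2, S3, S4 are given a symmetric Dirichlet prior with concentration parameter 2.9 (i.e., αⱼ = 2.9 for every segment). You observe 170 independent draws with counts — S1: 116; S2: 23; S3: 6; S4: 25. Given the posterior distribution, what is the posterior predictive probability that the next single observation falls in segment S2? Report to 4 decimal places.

The Dirichlet prior is conjugate to the Multinomial likelihood: each posterior αⱼ = prior αⱼ + observed count nⱼ.
Posterior concentration: (118.9, 25.9, 8.9, 27.9), total = 181.6.
P(next = S2 | data) = α_{S2}/Σα = 0.1426.

0.1426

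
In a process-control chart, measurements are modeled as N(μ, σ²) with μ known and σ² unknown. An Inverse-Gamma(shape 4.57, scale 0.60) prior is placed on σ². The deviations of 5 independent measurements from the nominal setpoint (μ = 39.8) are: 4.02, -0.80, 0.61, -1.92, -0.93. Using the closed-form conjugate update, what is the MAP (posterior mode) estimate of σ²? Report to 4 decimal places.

1.4203

With known mean μ and an Inverse-Gamma(α, β) prior on σ², the Normal likelihood is conjugate: posterior is Inv-Gamma(α + n/2, β + Σ(xᵢ−μ)²/2).
Σ(xᵢ−μ)² = (4.02)² + (-0.80)² + (0.61)² + (-1.92)² + (-0.93)² = 21.7238.
Posterior: Inv-Gamma(4.57 + 5/2, 0.60 + 21.7238/2) = Inv-Gamma(7.07, 11.46190).
Mode = β/(α+1) = 11.46190/8.07 = 1.4203.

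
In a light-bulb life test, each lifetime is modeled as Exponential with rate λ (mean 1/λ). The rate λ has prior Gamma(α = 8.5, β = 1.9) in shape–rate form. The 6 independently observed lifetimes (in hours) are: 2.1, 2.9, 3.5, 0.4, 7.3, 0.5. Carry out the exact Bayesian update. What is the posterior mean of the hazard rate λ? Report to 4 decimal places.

0.7796

With a Gamma(shape α, rate β) prior on the exponential rate λ, the posterior after n observations with total T = Σxᵢ is Gamma(α+n, β+T).
Sum of observations T = 16.7 hours; n = 6.
Posterior: Gamma(8.5+6, 1.9+16.7) = Gamma(14.5, 18.6).
Posterior mean of λ = α/β = 14.5/18.6 = 0.7796.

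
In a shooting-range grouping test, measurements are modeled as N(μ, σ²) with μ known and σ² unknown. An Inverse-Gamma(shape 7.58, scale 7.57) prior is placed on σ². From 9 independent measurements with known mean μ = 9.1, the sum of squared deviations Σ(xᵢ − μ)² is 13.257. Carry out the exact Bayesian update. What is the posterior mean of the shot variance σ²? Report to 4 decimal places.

1.2815

With known mean μ and an Inverse-Gamma(α, β) prior on σ², the Normal likelihood is conjugate: posterior is Inv-Gamma(α + n/2, β + Σ(xᵢ−μ)²/2).
Posterior: Inv-Gamma(7.58 + 9/2, 7.57 + 13.257/2) = Inv-Gamma(12.08, 14.1985).
E[σ²|data] = β/(α−1) = 14.1985/11.08 = 1.2815.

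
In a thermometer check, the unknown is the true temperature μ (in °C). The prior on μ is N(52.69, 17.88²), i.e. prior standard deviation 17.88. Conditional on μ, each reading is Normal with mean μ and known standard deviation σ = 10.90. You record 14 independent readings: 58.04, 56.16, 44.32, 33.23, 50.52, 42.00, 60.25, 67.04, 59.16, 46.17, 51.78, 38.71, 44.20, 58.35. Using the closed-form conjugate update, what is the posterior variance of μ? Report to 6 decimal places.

For Normal data with known variance σ², a Normal(μ₀, σ₀²) prior on μ is conjugate. Posterior precision = 1/σ₀² + n/σ²; posterior mean is the precision-weighted average of μ₀ and x̄.
σ₀² = 17.88² = 319.6944, σ² = 10.90² = 118.81; σ² + n·σ₀² = 118.81 + 14·319.6944 = 4594.5316.
Posterior precision = 1/σ₀² + n/σ² = 1/319.6944 + 14/118.81 = (σ² + n·σ₀²)/(σ₀²σ²) = 4594.5316/(319.6944·118.81); posterior variance σₙ² = σ₀²σ²/(σ² + n·σ₀²) = 319.6944·118.81/4594.5316 = 8.266978.

8.266978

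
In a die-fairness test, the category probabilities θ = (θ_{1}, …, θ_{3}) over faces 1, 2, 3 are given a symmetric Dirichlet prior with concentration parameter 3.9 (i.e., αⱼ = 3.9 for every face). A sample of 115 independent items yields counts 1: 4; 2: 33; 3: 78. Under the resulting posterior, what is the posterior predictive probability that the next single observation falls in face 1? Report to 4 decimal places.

The Dirichlet prior is conjugate to the Multinomial likelihood: each posterior αⱼ = prior αⱼ + observed count nⱼ.
Posterior concentration: (7.9, 36.9, 81.9), total = 126.7.
P(next = 1 | data) = α_{1}/Σα = 0.0624.

0.0624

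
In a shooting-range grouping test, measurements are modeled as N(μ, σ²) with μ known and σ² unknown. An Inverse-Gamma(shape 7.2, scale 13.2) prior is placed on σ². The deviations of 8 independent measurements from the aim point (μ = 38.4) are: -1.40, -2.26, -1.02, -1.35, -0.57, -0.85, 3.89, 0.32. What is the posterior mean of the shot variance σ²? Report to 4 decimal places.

With known mean μ and an Inverse-Gamma(α, β) prior on σ², the Normal likelihood is conjugate: posterior is Inv-Gamma(α + n/2, β + Σ(xᵢ−μ)²/2).
Σ(xᵢ−μ)² = (-1.40)² + (-2.26)² + (-1.02)² + (-1.35)² + (-0.57)² + (-0.85)² + (3.89)² + (0.32)² = 26.2124.
Posterior: Inv-Gamma(7.2 + 8/2, 13.2 + 26.2124/2) = Inv-Gamma(11.20, 26.30620).
E[σ²|data] = β/(α−1) = 26.30620/10.20 = 2.5790.

2.5790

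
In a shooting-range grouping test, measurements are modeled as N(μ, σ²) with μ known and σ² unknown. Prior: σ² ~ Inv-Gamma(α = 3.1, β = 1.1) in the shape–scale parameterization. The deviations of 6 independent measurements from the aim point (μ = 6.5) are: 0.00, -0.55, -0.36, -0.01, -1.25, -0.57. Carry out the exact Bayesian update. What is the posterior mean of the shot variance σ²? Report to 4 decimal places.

0.4431

With known mean μ and an Inverse-Gamma(α, β) prior on σ², the Normal likelihood is conjugate: posterior is Inv-Gamma(α + n/2, β + Σ(xᵢ−μ)²/2).
Σ(xᵢ−μ)² = (0.00)² + (-0.55)² + (-0.36)² + (-0.01)² + (-1.25)² + (-0.57)² = 2.3196.
Posterior: Inv-Gamma(3.1 + 6/2, 1.1 + 2.3196/2) = Inv-Gamma(6.10, 2.25980).
E[σ²|data] = β/(α−1) = 2.25980/5.10 = 0.4431.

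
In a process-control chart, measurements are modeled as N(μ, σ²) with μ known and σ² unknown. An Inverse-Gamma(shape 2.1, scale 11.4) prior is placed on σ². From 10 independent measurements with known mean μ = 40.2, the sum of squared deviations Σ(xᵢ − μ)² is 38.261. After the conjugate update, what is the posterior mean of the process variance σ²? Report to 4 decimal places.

With known mean μ and an Inverse-Gamma(α, β) prior on σ², the Normal likelihood is conjugate: posterior is Inv-Gamma(α + n/2, β + Σ(xᵢ−μ)²/2).
Posterior: Inv-Gamma(2.1 + 10/2, 11.4 + 38.261/2) = Inv-Gamma(7.10, 30.5305).
E[σ²|data] = β/(α−1) = 30.5305/6.10 = 5.0050.

5.0050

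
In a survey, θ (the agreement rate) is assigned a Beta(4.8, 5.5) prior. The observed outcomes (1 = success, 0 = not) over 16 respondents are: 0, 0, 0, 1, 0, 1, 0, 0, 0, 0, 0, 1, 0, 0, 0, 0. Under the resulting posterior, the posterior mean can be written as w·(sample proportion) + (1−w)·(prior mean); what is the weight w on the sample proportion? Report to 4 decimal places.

The Beta prior is conjugate to a Binomial/Bernoulli likelihood; the update adds successes to α and failures to β.
Posterior mean = (α₀+k)/(α₀+β₀+n) = [n/(α₀+β₀+n)]·(k/n) + [(α₀+β₀)/(α₀+β₀+n)]·α₀/(α₀+β₀), so only n and the prior enter the weight.
The weight on the data is w = n/(α₀+β₀+n) = 16/(4.8+5.5+16) = 16/26.3 = 0.6084.

0.6084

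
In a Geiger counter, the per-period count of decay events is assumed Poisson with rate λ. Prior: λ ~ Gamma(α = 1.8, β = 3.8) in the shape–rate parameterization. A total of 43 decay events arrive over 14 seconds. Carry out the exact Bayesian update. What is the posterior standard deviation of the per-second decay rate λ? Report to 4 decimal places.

With a Gamma(shape α, rate β) prior, the Poisson likelihood is conjugate: the posterior is Gamma(α + ΣXᵢ, β + n).
Posterior: Gamma(α+S, β+n) = Gamma(1.8+43, 3.8+14) = Gamma(44.8, 17.8).
SD = √α/β = √44.8/17.8 = 0.3760.

0.3760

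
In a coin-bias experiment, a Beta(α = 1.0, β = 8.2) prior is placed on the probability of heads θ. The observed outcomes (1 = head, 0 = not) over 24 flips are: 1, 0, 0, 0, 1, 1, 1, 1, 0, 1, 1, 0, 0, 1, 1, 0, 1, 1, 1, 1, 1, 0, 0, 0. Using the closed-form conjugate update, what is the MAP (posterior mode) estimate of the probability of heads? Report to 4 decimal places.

0.4487

The Beta prior is conjugate to a Binomial/Bernoulli likelihood; the update adds successes to α and failures to β.
Posterior: Beta(α+k, β+n−k) = Beta(1.0+14, 8.2+10) = Beta(15.0, 18.2).
Mode of Beta(a,b) for a,b>1 is (a−1)/(a+b−2) = 14.0/31.2 = 0.4487.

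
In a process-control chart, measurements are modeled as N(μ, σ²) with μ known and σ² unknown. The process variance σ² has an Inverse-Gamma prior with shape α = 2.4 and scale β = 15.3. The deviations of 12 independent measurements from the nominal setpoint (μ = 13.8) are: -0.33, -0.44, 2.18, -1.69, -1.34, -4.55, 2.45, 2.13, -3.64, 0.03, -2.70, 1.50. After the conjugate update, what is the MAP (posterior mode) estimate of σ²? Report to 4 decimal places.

With known mean μ and an Inverse-Gamma(α, β) prior on σ², the Normal likelihood is conjugate: posterior is Inv-Gamma(α + n/2, β + Σ(xᵢ−μ)²/2).
Σ(xᵢ−μ)² = (-0.33)² + (-0.44)² + (2.18)² + (-1.69)² + (-1.34)² + (-4.55)² + (2.45)² + (2.13)² + (-3.64)² + (0.03)² + (-2.70)² + (1.50)² = 63.7390.
Posterior: Inv-Gamma(2.4 + 12/2, 15.3 + 63.7390/2) = Inv-Gamma(8.40, 47.16950).
Mode = β/(α+1) = 47.16950/9.40 = 5.0180.

5.0180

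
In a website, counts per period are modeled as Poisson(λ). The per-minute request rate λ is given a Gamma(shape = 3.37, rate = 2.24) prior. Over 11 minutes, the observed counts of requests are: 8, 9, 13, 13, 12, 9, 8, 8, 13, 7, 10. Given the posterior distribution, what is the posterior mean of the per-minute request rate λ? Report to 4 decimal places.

8.5627

With a Gamma(shape α, rate β) prior, the Poisson likelihood is conjugate: the posterior is Gamma(α + ΣXᵢ, β + n).
Sum of counts S = 110 over n = 11 minutes.
Posterior: Gamma(α+S, β+n) = Gamma(3.37+110, 2.24+11) = Gamma(113.37, 13.24).
Posterior mean = α/β = 113.37/13.24 = 8.5627.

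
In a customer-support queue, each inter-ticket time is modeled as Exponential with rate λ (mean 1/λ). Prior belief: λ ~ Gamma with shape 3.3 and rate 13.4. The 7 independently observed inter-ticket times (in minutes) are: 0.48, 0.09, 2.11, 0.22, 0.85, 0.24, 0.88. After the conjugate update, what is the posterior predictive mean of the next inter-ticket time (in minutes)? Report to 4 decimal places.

1.9645

With a Gamma(shape α, rate β) prior on the exponential rate λ, the posterior after n observations with total T = Σxᵢ is Gamma(α+n, β+T).
Sum of observations T = 4.87 minutes; n = 7.
Posterior: Gamma(3.3+7, 13.4+4.87) = Gamma(10.3, 18.27).
The predictive distribution for the next observation is Lomax; its mean is β/(α−1) = 18.27/9.3 = 1.9645.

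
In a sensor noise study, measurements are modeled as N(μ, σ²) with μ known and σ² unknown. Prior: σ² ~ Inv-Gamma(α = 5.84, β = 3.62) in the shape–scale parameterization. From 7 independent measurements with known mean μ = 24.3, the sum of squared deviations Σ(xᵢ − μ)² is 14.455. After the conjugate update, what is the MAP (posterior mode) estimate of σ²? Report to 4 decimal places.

1.0491

With known mean μ and an Inverse-Gamma(α, β) prior on σ², the Normal likelihood is conjugate: posterior is Inv-Gamma(α + n/2, β + Σ(xᵢ−μ)²/2).
Posterior: Inv-Gamma(5.84 + 7/2, 3.62 + 14.455/2) = Inv-Gamma(9.34, 10.8475).
Mode = β/(α+1) = 10.8475/10.34 = 1.0491.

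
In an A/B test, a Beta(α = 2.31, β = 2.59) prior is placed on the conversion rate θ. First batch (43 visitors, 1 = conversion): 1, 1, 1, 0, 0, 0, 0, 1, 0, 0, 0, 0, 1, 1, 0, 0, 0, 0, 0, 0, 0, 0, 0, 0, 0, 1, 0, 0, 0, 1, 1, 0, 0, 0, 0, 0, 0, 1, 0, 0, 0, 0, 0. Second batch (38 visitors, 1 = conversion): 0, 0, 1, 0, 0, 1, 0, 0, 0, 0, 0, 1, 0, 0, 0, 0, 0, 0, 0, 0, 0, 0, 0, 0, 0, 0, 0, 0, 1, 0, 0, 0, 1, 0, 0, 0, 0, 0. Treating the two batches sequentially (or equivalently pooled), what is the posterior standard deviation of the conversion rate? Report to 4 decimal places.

The Beta prior is conjugate to a Binomial/Bernoulli likelihood; the update adds successes to α and failures to β.
After batch 1: Beta(2.31+10, 2.59+33) = Beta(12.31, 35.59).
After batch 2: Beta(12.31+5, 35.59+33) = Beta(17.31, 68.59).
Var = αβ/((α+β)²(α+β+1)) = 17.31·68.59/(85.90²·86.90) = 0.00185162; SD = √0.00185162 = 0.0430.

0.0430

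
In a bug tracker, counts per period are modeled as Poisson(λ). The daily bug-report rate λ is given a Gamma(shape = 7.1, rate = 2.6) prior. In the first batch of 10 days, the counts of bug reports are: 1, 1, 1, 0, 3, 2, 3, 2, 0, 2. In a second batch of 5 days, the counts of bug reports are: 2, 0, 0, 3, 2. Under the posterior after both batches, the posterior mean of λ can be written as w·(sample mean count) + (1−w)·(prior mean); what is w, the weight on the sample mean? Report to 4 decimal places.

0.8523

With a Gamma(shape α, rate β) prior, the Poisson likelihood is conjugate: the posterior is Gamma(α + ΣXᵢ, β + n).
Total number of days: n = 10 + 5 = 15.
Posterior mean = (α₀+S)/(β₀+n) = [n/(β₀+n)]·(S/n) + [β₀/(β₀+n)]·(α₀/β₀), so only n and β₀ enter the weight.
Weight on data w = n/(β₀+n) = 15/(2.6+15) = 15/17.6 = 0.8523.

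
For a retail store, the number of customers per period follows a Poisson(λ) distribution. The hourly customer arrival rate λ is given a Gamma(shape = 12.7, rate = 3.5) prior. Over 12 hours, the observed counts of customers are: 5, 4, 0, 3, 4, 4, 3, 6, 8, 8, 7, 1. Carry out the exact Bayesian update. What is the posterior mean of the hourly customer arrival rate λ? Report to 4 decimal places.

4.2387

With a Gamma(shape α, rate β) prior, the Poisson likelihood is conjugate: the posterior is Gamma(α + ΣXᵢ, β + n).
Sum of counts S = 53 over n = 12 hours.
Posterior: Gamma(α+S, β+n) = Gamma(12.7+53, 3.5+12) = Gamma(65.7, 15.5).
Posterior mean = α/β = 65.7/15.5 = 4.2387.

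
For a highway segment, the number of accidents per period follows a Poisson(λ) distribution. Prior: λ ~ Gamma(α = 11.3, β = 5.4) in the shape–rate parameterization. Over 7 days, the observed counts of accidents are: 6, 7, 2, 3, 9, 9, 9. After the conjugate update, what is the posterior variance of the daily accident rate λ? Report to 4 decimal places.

0.3662

With a Gamma(shape α, rate β) prior, the Poisson likelihood is conjugate: the posterior is Gamma(α + ΣXᵢ, β + n).
Sum of counts S = 45 over n = 7 days.
Posterior: Gamma(α+S, β+n) = Gamma(11.3+45, 5.4+7) = Gamma(56.3, 12.4).
Var = α/β² = 56.3/12.4² = 0.3662.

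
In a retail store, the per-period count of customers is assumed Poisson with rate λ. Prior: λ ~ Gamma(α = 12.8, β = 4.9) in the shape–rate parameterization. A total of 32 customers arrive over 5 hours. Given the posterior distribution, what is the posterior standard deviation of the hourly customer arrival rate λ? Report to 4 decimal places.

0.6761

With a Gamma(shape α, rate β) prior, the Poisson likelihood is conjugate: the posterior is Gamma(α + ΣXᵢ, β + n).
Posterior: Gamma(α+S, β+n) = Gamma(12.8+32, 4.9+5) = Gamma(44.8, 9.9).
SD = √α/β = √44.8/9.9 = 0.6761.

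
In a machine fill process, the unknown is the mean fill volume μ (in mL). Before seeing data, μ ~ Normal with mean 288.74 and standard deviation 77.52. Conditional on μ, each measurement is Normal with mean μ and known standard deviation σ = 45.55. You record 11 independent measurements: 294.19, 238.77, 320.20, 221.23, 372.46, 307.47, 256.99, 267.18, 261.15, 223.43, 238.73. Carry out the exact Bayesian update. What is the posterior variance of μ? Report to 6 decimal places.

For Normal data with known variance σ², a Normal(μ₀, σ₀²) prior on μ is conjugate. Posterior precision = 1/σ₀² + n/σ²; posterior mean is the precision-weighted average of μ₀ and x̄.
σ₀² = 77.52² = 6009.3504, σ² = 45.55² = 2074.8025; σ² + n·σ₀² = 2074.8025 + 11·6009.3504 = 68177.6569.
Posterior precision = 1/σ₀² + n/σ² = 1/6009.3504 + 11/2074.8025 = (σ² + n·σ₀²)/(σ₀²σ²) = 68177.6569/(6009.3504·2074.8025); posterior variance σₙ² = σ₀²σ²/(σ² + n·σ₀²) = 6009.3504·2074.8025/68177.6569 = 182.878318.

182.878318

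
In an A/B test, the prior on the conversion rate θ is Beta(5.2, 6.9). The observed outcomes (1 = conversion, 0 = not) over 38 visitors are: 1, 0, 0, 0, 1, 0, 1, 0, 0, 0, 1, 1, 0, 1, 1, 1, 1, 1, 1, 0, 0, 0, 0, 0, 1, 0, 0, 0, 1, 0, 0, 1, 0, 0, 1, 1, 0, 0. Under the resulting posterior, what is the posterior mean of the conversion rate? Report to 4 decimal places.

The Beta prior is conjugate to a Binomial/Bernoulli likelihood; the update adds successes to α and failures to β.
Posterior: Beta(α+k, β+n−k) = Beta(5.2+16, 6.9+22) = Beta(21.2, 28.9).
Posterior mean = α/(α+β) = 21.2/50.1 = 0.4232.

0.4232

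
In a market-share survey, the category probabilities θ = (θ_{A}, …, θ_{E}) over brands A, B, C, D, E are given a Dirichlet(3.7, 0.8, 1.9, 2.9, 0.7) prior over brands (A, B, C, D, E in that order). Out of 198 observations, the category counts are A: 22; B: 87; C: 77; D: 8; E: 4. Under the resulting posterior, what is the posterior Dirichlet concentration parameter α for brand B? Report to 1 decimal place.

The Dirichlet prior is conjugate to the Multinomial likelihood: each posterior αⱼ = prior αⱼ + observed count nⱼ.
Posterior concentration: (25.7, 87.8, 78.9, 10.9, 4.7), total = 208.0.
α_{B} = 0.8 + 87 = 87.8.

87.8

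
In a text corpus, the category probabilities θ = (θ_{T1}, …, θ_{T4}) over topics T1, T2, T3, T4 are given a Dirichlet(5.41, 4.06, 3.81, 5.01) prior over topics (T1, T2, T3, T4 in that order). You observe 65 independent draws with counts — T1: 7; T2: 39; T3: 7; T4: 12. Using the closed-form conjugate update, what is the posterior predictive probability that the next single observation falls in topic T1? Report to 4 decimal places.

The Dirichlet prior is conjugate to the Multinomial likelihood: each posterior αⱼ = prior αⱼ + observed count nⱼ.
Posterior concentration: (12.41, 43.06, 10.81, 17.01), total = 83.29.
P(next = T1 | data) = α_{T1}/Σα = 0.1490.

0.1490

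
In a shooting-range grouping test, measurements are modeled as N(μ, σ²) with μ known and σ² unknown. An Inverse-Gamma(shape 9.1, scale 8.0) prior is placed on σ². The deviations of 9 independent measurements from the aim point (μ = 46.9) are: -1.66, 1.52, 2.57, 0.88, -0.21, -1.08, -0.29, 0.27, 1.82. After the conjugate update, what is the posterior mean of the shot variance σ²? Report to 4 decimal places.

1.3145

With known mean μ and an Inverse-Gamma(α, β) prior on σ², the Normal likelihood is conjugate: posterior is Inv-Gamma(α + n/2, β + Σ(xᵢ−μ)²/2).
Σ(xᵢ−μ)² = (-1.66)² + (1.52)² + (2.57)² + (0.88)² + (-0.21)² + (-1.08)² + (-0.29)² + (0.27)² + (1.82)² = 17.1252.
Posterior: Inv-Gamma(9.1 + 9/2, 8.0 + 17.1252/2) = Inv-Gamma(13.60, 16.56260).
E[σ²|data] = β/(α−1) = 16.56260/12.60 = 1.3145.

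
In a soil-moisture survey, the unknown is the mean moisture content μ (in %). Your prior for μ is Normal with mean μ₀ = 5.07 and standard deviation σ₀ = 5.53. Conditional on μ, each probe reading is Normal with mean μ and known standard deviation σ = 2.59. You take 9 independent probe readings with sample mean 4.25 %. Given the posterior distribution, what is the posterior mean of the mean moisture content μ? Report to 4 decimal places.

4.2695

For Normal data with known variance σ², a Normal(μ₀, σ₀²) prior on μ is conjugate. Posterior precision = 1/σ₀² + n/σ²; posterior mean is the precision-weighted average of μ₀ and x̄.
n·x̄ = 9·4.25 = 38.25.
σ₀² = 5.53² = 30.5809, σ² = 2.59² = 6.7081; σ² + n·σ₀² = 6.7081 + 9·30.5809 = 281.9362.
Posterior mean = (μ₀/σ₀² + n·x̄/σ²)/(1/σ₀² + n/σ²) = (σ²·μ₀ + σ₀²·n·x̄)/(σ² + n·σ₀²) = (6.7081·5.07 + 30.5809·38.25)/281.9362 = 1203.729492/281.9362 = 4.2695.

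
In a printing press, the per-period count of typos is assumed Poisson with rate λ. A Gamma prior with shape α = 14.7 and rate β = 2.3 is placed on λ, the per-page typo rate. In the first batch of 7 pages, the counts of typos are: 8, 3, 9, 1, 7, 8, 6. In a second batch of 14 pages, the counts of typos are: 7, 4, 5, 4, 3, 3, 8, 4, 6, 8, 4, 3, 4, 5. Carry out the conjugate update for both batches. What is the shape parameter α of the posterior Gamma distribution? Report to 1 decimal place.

124.7

With a Gamma(shape α, rate β) prior, the Poisson likelihood is conjugate: the posterior is Gamma(α + ΣXᵢ, β + n).
Batch 1: sum of counts S = 42 over n = 7 pages.
After batch 1: Gamma(α+S, β+n) = Gamma(14.7+42, 2.3+7) = Gamma(56.7, 9.3).
Batch 2: sum of counts S = 68 over n = 14 pages.
After batch 2: Gamma(α+S, β+n) = Gamma(56.7+68, 9.3+14) = Gamma(124.7, 23.3).
Posterior α = 124.7.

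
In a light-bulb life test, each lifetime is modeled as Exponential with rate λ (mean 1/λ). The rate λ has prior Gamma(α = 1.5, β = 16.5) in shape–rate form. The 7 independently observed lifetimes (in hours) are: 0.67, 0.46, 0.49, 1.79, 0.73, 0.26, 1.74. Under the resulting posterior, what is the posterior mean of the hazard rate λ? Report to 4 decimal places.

With a Gamma(shape α, rate β) prior on the exponential rate λ, the posterior after n observations with total T = Σxᵢ is Gamma(α+n, β+T).
Sum of observations T = 6.14 hours; n = 7.
Posterior: Gamma(1.5+7, 16.5+6.14) = Gamma(8.5, 22.64).
Posterior mean of λ = α/β = 8.5/22.64 = 0.3754.

0.3754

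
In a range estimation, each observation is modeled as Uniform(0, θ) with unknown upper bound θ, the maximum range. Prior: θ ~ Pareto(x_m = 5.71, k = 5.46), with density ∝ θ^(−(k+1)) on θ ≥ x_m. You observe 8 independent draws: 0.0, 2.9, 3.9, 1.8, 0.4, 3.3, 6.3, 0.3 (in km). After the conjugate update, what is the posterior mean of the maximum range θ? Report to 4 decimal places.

6.8056

A Pareto(scale x_m, shape k) prior on the upper bound θ of Uniform(0, θ) is conjugate: posterior is Pareto(max(x_m, max xᵢ), k + n).
Sample maximum = 6.3; prior scale x_m = 5.71 → posterior scale = max = 6.30.
Posterior shape = 5.46 + 8 = 13.46.
E[θ|data] = k·x_m/(k−1) = 13.46·6.30/12.46 = 6.8056.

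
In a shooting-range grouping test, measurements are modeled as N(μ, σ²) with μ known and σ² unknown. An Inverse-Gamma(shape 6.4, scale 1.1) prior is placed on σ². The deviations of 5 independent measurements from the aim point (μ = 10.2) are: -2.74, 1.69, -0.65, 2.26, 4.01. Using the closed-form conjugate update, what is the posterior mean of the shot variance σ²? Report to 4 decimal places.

With known mean μ and an Inverse-Gamma(α, β) prior on σ², the Normal likelihood is conjugate: posterior is Inv-Gamma(α + n/2, β + Σ(xᵢ−μ)²/2).
Σ(xᵢ−μ)² = (-2.74)² + (1.69)² + (-0.65)² + (2.26)² + (4.01)² = 31.9739.
Posterior: Inv-Gamma(6.4 + 5/2, 1.1 + 31.9739/2) = Inv-Gamma(8.90, 17.08695).
E[σ²|data] = β/(α−1) = 17.08695/7.90 = 2.1629.

2.1629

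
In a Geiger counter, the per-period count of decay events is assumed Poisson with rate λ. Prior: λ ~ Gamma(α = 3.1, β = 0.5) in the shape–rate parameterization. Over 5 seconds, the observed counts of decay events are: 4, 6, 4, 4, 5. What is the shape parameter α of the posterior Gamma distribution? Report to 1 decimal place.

With a Gamma(shape α, rate β) prior, the Poisson likelihood is conjugate: the posterior is Gamma(α + ΣXᵢ, β + n).
Sum of counts S = 23 over n = 5 seconds.
Posterior: Gamma(α+S, β+n) = Gamma(3.1+23, 0.5+5) = Gamma(26.1, 5.5).
Posterior α = 26.1.

26.1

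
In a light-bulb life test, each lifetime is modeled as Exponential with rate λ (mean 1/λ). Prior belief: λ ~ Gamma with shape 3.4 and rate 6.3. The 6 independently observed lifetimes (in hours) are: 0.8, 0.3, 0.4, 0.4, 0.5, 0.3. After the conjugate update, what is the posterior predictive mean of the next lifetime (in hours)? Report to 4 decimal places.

With a Gamma(shape α, rate β) prior on the exponential rate λ, the posterior after n observations with total T = Σxᵢ is Gamma(α+n, β+T).
Sum of observations T = 2.7 hours; n = 6.
Posterior: Gamma(3.4+6, 6.3+2.7) = Gamma(9.4, 9.0).
The predictive distribution for the next observation is Lomax; its mean is β/(α−1) = 9.0/8.4 = 1.0714.

1.0714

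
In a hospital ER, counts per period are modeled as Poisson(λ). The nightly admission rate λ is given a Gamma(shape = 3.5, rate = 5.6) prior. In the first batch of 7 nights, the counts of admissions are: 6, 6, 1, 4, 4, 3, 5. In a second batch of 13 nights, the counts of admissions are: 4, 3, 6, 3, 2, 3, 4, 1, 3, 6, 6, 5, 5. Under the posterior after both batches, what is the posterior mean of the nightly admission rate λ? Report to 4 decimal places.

With a Gamma(shape α, rate β) prior, the Poisson likelihood is conjugate: the posterior is Gamma(α + ΣXᵢ, β + n).
Batch 1: sum of counts S = 29 over n = 7 nights.
After batch 1: Gamma(α+S, β+n) = Gamma(3.5+29, 5.6+7) = Gamma(32.5, 12.6).
Batch 2: sum of counts S = 51 over n = 13 nights.
After batch 2: Gamma(α+S, β+n) = Gamma(32.5+51, 12.6+13) = Gamma(83.5, 25.6).
Posterior mean = α/β = 83.5/25.6 = 3.2617.

3.2617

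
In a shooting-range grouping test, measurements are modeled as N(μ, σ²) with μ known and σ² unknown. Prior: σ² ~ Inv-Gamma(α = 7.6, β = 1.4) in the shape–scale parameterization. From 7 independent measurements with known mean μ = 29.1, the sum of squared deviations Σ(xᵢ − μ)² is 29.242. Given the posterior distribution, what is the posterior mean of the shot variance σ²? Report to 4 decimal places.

With known mean μ and an Inverse-Gamma(α, β) prior on σ², the Normal likelihood is conjugate: posterior is Inv-Gamma(α + n/2, β + Σ(xᵢ−μ)²/2).
Posterior: Inv-Gamma(7.6 + 7/2, 1.4 + 29.242/2) = Inv-Gamma(11.10, 16.0210).
E[σ²|data] = β/(α−1) = 16.0210/10.10 = 1.5862.

1.5862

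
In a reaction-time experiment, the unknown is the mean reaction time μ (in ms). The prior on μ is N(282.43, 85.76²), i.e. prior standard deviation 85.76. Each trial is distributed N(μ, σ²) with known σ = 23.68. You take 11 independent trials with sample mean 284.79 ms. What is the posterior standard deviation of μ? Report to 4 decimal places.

For Normal data with known variance σ², a Normal(μ₀, σ₀²) prior on μ is conjugate. Posterior precision = 1/σ₀² + n/σ²; posterior mean is the precision-weighted average of μ₀ and x̄.
σ₀² = 85.76² = 7354.7776, σ² = 23.68² = 560.7424; σ² + n·σ₀² = 560.7424 + 11·7354.7776 = 81463.296.
Posterior precision = 1/σ₀² + n/σ² = 1/7354.7776 + 11/560.7424 = (σ² + n·σ₀²)/(σ₀²σ²) = 81463.296/(7354.7776·560.7424); posterior variance σₙ² = σ₀²σ²/(σ² + n·σ₀²) = 7354.7776·560.7424/81463.296 = 50.625691.
Posterior SD = √σₙ² = √(7354.7776·560.7424/81463.296) = 7.1152.

7.1152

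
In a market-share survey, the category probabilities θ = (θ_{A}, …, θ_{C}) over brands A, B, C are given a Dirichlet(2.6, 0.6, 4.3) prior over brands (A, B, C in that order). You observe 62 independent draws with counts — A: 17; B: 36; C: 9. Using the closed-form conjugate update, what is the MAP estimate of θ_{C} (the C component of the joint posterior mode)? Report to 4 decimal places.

The Dirichlet prior is conjugate to the Multinomial likelihood: each posterior αⱼ = prior αⱼ + observed count nⱼ.
Posterior concentration: (19.6, 36.6, 13.3), total = 69.5.
Joint mode component: (α_{C}−1)/(Σα−K) = 12.3/66.5 = 0.1850.

0.1850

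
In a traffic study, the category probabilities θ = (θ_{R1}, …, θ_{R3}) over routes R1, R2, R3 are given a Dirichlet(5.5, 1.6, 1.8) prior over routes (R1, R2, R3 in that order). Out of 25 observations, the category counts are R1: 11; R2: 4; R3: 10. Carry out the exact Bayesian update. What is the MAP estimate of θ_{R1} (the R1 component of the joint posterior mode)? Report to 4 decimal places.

The Dirichlet prior is conjugate to the Multinomial likelihood: each posterior αⱼ = prior αⱼ + observed count nⱼ.
Posterior concentration: (16.5, 5.6, 11.8), total = 33.9.
Joint mode component: (α_{R1}−1)/(Σα−K) = 15.5/30.9 = 0.5016.

0.5016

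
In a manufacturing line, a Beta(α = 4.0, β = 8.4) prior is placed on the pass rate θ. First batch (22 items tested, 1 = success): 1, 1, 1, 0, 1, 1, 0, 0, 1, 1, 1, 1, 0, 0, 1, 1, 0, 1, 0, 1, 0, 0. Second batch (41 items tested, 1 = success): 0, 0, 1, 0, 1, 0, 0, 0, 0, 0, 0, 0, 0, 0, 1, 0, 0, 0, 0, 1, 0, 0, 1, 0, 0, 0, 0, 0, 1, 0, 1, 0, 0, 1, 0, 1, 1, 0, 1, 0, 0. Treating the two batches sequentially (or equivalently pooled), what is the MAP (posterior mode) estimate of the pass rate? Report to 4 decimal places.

0.3678

The Beta prior is conjugate to a Binomial/Bernoulli likelihood; the update adds successes to α and failures to β.
After batch 1: Beta(4.0+13, 8.4+9) = Beta(17.0, 17.4).
After batch 2: Beta(17.0+11, 17.4+30) = Beta(28.0, 47.4).
Mode of Beta(a,b) for a,b>1 is (a−1)/(a+b−2) = 27.0/73.4 = 0.3678.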